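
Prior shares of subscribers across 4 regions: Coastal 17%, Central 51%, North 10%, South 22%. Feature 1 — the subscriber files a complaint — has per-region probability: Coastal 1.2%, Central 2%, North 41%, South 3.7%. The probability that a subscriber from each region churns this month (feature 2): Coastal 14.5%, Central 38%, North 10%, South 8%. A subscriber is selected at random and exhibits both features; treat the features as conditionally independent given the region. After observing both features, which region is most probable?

North

Prior × likelihood for each hypothesis:
  Coastal: 0.17 × 0.012 × 0.145 = 0.0002958
  Central: 0.51 × 0.02 × 0.38 = 0.003876
  North: 0.1 × 0.41 × 0.1 = 0.0041
  South: 0.22 × 0.037 × 0.08 = 0.0006512
Sum = 0.008923.
Largest term belongs to North, so North is most probable.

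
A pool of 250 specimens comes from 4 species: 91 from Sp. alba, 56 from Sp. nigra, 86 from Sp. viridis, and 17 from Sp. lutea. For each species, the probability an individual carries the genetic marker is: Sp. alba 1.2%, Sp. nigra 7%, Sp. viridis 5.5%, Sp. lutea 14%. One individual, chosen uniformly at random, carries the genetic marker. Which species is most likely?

Prior × likelihood for each hypothesis:
  Sp. alba: 0.364 × 0.012 = 0.004368
  Sp. nigra: 0.224 × 0.07 = 0.01568
  Sp. viridis: 0.344 × 0.055 = 0.01892
  Sp. lutea: 0.068 × 0.14 = 0.00952
Sum = 0.048488.
Largest term belongs to Sp. viridis, so Sp. viridis is most probable.

Sp. viridis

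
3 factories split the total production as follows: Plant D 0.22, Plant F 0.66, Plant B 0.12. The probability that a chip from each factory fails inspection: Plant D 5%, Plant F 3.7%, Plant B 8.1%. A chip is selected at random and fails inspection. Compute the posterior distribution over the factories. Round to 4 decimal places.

Plant D 0.2437, Plant F 0.5410, Plant B 0.2153

Prior × likelihood for each hypothesis:
  Plant D: 0.22 × 0.05 = 0.011
  Plant F: 0.66 × 0.037 = 0.02442
  Plant B: 0.12 × 0.081 = 0.00972
Sum = 0.04514.
P(Plant D | nonconforming) = 0.011/0.04514 ≈ 0.2437
P(Plant F | nonconforming) = 0.02442/0.04514 ≈ 0.5410
P(Plant B | nonconforming) = 0.00972/0.04514 ≈ 0.2153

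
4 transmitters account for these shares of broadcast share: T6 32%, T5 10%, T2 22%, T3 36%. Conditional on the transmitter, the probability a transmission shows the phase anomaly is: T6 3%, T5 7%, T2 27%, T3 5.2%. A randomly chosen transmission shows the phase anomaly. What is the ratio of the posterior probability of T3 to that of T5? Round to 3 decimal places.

2.674

By Bayes' rule, posterior ∝ prior × likelihood:
  T6: 0.32 × 0.03 = 0.0096
  T5: 0.1 × 0.07 = 0.007
  T2: 0.22 × 0.27 = 0.0594
  T3: 0.36 × 0.052 = 0.01872
Sum = 0.09472.
The ratio is 0.01872 / 0.007 (the normalizer cancels) = 2.674.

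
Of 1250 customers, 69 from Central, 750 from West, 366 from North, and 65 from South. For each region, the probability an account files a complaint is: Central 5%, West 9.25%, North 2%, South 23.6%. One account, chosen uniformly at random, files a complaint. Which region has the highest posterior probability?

Prior × likelihood for each hypothesis:
  Central: 0.0552 × 0.05 = 0.00276
  West: 0.6 × 0.0925 = 0.0555
  North: 0.2928 × 0.02 = 0.005856
  South: 0.052 × 0.236 = 0.012272
Total = 0.076388.
Largest term belongs to West, so West is most probable.

West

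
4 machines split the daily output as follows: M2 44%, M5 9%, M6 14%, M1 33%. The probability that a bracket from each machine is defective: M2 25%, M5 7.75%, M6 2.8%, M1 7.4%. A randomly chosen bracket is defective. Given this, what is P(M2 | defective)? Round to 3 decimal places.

0.757

Compute prior × likelihood for every hypothesis:
  M2: 0.44 × 0.25 = 0.11
  M5: 0.09 × 0.0775 = 0.006975
  M6: 0.14 × 0.028 = 0.00392
  M1: 0.33 × 0.074 = 0.02442
Normalizing constant = 0.145315.
P(M2 | evidence) = 0.11 / 0.145315 ≈ 0.757.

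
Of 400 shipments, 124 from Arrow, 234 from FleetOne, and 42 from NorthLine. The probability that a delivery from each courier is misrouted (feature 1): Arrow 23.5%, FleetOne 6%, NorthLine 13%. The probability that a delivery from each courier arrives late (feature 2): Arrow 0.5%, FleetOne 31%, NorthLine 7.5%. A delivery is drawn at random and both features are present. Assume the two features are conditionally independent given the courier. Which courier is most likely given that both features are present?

FleetOne

Compute prior × likelihood for every hypothesis:
  Arrow: 0.31 × 0.235 × 0.005 = 0.00036425
  FleetOne: 0.585 × 0.06 × 0.31 = 0.010881
  NorthLine: 0.105 × 0.13 × 0.075 = 0.00102375
Normalizing constant = 0.012269.
Largest term belongs to FleetOne, so FleetOne is most probable.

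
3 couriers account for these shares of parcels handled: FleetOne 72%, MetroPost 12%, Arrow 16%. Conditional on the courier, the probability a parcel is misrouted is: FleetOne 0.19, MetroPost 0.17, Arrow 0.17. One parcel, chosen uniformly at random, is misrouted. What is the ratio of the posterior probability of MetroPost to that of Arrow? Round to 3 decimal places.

By Bayes' rule, posterior ∝ prior × likelihood:
  FleetOne: 0.72 × 0.19 = 0.1368
  MetroPost: 0.12 × 0.17 = 0.0204
  Arrow: 0.16 × 0.17 = 0.0272
Total = 0.1844.
The ratio is 0.0204 / 0.0272 (the normalizer cancels) = 0.750.

0.750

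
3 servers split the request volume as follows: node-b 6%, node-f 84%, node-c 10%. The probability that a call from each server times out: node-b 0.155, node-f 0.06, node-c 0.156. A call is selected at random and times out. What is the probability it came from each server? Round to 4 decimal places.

node-b 0.1235, node-f 0.6693, node-c 0.2072

By Bayes' rule, posterior ∝ prior × likelihood:
  node-b: 0.06 × 0.155 = 0.0093
  node-f: 0.84 × 0.06 = 0.0504
  node-c: 0.1 × 0.156 = 0.0156
Sum = 0.0753.
P(node-b | timeout) = 0.0093/0.0753 ≈ 0.1235
P(node-f | timeout) = 0.0504/0.0753 ≈ 0.6693
P(node-c | timeout) = 0.0156/0.0753 ≈ 0.2072
(Check: 0.1235+0.6693+0.2072 = 1.0000.)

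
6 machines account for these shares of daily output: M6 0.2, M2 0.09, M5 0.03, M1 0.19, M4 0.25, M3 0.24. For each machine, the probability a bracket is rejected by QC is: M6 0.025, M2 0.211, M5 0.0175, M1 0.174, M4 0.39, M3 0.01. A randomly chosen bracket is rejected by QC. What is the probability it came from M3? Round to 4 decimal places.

Unnormalized posteriors (prior × likelihood):
  M6: 0.2 × 0.025 = 0.005
  M2: 0.09 × 0.211 = 0.01899
  M5: 0.03 × 0.0175 = 0.000525
  M1: 0.19 × 0.174 = 0.03306
  M4: 0.25 × 0.39 = 0.0975
  M3: 0.24 × 0.01 = 0.0024
Normalizing constant = 0.157475.
P(M3 | evidence) = 0.0024 / 0.157475 ≈ 0.0152.

0.0152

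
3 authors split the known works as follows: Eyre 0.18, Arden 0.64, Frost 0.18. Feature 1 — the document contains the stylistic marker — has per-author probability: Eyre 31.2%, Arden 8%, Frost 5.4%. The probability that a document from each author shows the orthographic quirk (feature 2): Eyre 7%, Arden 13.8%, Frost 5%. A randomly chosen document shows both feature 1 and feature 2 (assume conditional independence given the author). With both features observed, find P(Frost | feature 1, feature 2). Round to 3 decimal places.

0.042

Unnormalized posteriors (prior × likelihood):
  Eyre: 0.18 × 0.312 × 0.07 = 0.0039312
  Arden: 0.64 × 0.08 × 0.138 = 0.0070656
  Frost: 0.18 × 0.054 × 0.05 = 0.000486
Normalizing constant = 0.0114828.
P(Frost | evidence) = 0.000486 / 0.0114828 ≈ 0.042.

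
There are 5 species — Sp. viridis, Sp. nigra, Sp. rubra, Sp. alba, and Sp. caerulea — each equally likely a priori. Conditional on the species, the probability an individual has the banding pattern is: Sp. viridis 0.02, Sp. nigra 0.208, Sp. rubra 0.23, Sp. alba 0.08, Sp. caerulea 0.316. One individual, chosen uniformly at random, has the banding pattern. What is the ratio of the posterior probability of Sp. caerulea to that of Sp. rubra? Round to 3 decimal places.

Since the prior is uniform, the posterior is proportional to the likelihood:
  Sp. viridis: 0.02
  Sp. nigra: 0.208
  Sp. rubra: 0.23
  Sp. alba: 0.08
  Sp. caerulea: 0.316
Sum = 0.854.
The ratio is 0.316 / 0.23 (the normalizer cancels) = 1.374.

1.374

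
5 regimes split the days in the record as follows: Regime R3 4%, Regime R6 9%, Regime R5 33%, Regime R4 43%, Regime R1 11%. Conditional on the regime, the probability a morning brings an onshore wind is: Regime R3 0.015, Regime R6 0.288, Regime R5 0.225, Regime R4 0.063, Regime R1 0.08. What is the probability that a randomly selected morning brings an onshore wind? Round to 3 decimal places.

Prior × likelihood for each hypothesis:
  Regime R3: 0.04 × 0.015 = 0.0006
  Regime R6: 0.09 × 0.288 = 0.02592
  Regime R5: 0.33 × 0.225 = 0.07425
  Regime R4: 0.43 × 0.063 = 0.02709
  Regime R1: 0.11 × 0.08 = 0.0088
P(onshore) = 0.0006 + 0.02592 + 0.07425 + 0.02709 + 0.0088 = 0.13666 → 0.137.

0.137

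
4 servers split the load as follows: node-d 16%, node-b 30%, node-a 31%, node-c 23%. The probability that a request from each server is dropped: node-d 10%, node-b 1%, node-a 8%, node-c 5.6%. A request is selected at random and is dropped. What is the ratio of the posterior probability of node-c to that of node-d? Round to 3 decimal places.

0.805

Compute prior × likelihood for every hypothesis:
  node-d: 0.16 × 0.1 = 0.016
  node-b: 0.3 × 0.01 = 0.003
  node-a: 0.31 × 0.08 = 0.0248
  node-c: 0.23 × 0.056 = 0.01288
Normalizing constant = 0.05668.
The ratio is 0.01288 / 0.016 (the normalizer cancels) = 0.805.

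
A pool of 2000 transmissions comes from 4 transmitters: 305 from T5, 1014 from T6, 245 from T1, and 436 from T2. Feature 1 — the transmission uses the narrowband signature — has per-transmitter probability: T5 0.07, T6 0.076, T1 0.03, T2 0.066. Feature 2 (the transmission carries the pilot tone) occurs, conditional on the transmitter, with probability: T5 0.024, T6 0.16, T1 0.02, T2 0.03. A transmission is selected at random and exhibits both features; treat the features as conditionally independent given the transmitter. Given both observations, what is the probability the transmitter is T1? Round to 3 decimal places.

0.011

Unnormalized posteriors (prior × likelihood):
  T5: 0.1525 × 0.07 × 0.024 = 0.0002562
  T6: 0.507 × 0.076 × 0.16 = 0.00616512
  T1: 0.1225 × 0.03 × 0.02 = 0.0000735
  T2: 0.218 × 0.066 × 0.03 = 0.00043164
Normalizing constant = 0.00692646.
P(T1 | evidence) = 0.0000735 / 0.00692646 ≈ 0.011.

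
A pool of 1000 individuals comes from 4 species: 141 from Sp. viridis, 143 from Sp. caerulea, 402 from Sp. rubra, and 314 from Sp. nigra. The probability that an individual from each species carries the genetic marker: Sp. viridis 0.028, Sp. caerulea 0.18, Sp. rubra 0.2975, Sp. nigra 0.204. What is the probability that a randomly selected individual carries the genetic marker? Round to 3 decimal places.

By Bayes' rule, posterior ∝ prior × likelihood:
  Sp. viridis: 0.141 × 0.028 = 0.003948
  Sp. caerulea: 0.143 × 0.18 = 0.02574
  Sp. rubra: 0.402 × 0.2975 = 0.119595
  Sp. nigra: 0.314 × 0.204 = 0.064056
P(marker) = 0.003948 + 0.02574 + 0.119595 + 0.064056 = 0.213339 → 0.213.

0.213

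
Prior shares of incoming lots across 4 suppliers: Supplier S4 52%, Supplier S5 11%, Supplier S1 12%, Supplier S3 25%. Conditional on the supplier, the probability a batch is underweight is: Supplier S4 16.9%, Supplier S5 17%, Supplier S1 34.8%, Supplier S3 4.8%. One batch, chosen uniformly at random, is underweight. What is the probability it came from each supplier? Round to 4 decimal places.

Supplier S4 0.5481, Supplier S5 0.1166, Supplier S1 0.2604, Supplier S3 0.0748

Unnormalized posteriors (prior × likelihood):
  Supplier S4: 0.52 × 0.169 = 0.08788
  Supplier S5: 0.11 × 0.17 = 0.0187
  Supplier S1: 0.12 × 0.348 = 0.04176
  Supplier S3: 0.25 × 0.048 = 0.012
Normalizing constant = 0.16034.
P(Supplier S4 | underweight) = 0.08788/0.16034 ≈ 0.5481
P(Supplier S5 | underweight) = 0.0187/0.16034 ≈ 0.1166
P(Supplier S1 | underweight) = 0.04176/0.16034 ≈ 0.2604
P(Supplier S3 | underweight) = 0.012/0.16034 ≈ 0.0748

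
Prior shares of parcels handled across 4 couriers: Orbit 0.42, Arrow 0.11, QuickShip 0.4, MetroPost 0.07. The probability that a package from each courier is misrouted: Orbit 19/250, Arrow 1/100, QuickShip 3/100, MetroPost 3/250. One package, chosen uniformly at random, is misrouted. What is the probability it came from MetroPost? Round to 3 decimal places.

Prior × likelihood for each hypothesis:
  Orbit: 0.42 × 0.076 = 0.03192
  Arrow: 0.11 × 0.01 = 0.0011
  QuickShip: 0.4 × 0.03 = 0.012
  MetroPost: 0.07 × 0.012 = 0.00084
Total = 0.04586.
P(MetroPost | evidence) = 0.00084 / 0.04586 ≈ 0.018.

0.018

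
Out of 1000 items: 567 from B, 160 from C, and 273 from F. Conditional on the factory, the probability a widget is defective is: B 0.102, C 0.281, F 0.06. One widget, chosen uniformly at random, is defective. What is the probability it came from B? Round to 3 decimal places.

Compute prior × likelihood for every hypothesis:
  B: 0.567 × 0.102 = 0.057834
  C: 0.16 × 0.281 = 0.04496
  F: 0.273 × 0.06 = 0.01638
Total = 0.119174.
P(B | evidence) = 0.057834 / 0.119174 ≈ 0.485.

0.485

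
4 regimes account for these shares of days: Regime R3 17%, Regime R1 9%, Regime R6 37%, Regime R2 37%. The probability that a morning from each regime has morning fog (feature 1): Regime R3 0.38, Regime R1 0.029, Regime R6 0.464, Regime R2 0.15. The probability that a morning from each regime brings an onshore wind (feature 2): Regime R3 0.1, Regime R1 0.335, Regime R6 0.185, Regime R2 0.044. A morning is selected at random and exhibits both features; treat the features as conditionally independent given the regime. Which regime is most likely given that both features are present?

Regime R6

By Bayes' rule, posterior ∝ prior × likelihood:
  Regime R3: 0.17 × 0.38 × 0.1 = 0.00646
  Regime R1: 0.09 × 0.029 × 0.335 = 0.00087435
  Regime R6: 0.37 × 0.464 × 0.185 = 0.0317608
  Regime R2: 0.37 × 0.15 × 0.044 = 0.002442
Sum = 0.04153715.
Largest term belongs to Regime R6, so Regime R6 is most probable.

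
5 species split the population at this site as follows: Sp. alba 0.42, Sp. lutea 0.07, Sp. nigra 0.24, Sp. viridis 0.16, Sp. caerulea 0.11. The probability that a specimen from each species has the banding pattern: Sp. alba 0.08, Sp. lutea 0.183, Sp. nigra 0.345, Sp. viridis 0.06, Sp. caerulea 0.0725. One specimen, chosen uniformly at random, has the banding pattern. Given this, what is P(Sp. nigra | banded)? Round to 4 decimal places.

By Bayes' rule, posterior ∝ prior × likelihood:
  Sp. alba: 0.42 × 0.08 = 0.0336
  Sp. lutea: 0.07 × 0.183 = 0.01281
  Sp. nigra: 0.24 × 0.345 = 0.0828
  Sp. viridis: 0.16 × 0.06 = 0.0096
  Sp. caerulea: 0.11 × 0.0725 = 0.007975
Normalizing constant = 0.146785.
P(Sp. nigra | evidence) = 0.0828 / 0.146785 ≈ 0.5641.

0.5641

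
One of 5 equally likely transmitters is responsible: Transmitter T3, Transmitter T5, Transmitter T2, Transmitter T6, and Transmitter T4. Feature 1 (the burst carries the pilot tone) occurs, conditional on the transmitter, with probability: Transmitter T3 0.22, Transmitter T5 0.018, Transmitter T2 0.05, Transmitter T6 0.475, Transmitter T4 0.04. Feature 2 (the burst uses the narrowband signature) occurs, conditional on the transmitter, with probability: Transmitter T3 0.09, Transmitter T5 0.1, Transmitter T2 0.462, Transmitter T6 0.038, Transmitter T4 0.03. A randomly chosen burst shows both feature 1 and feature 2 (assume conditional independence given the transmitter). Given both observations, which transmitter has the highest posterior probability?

Since the prior is uniform, the posterior is proportional to the likelihood:
  Transmitter T3: 0.22 × 0.09 = 0.0198
  Transmitter T5: 0.018 × 0.1 = 0.0018
  Transmitter T2: 0.05 × 0.462 = 0.0231
  Transmitter T6: 0.475 × 0.038 = 0.01805
  Transmitter T4: 0.04 × 0.03 = 0.0012
Total = 0.06395.
Largest term belongs to Transmitter T2, so Transmitter T2 is most probable.

Transmitter T2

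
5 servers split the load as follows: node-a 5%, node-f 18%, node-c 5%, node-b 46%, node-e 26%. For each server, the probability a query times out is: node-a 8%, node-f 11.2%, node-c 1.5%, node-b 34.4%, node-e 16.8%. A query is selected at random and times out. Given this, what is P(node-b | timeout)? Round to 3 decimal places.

0.698

Prior × likelihood for each hypothesis:
  node-a: 0.05 × 0.08 = 0.004
  node-f: 0.18 × 0.112 = 0.02016
  node-c: 0.05 × 0.015 = 0.00075
  node-b: 0.46 × 0.344 = 0.15824
  node-e: 0.26 × 0.168 = 0.04368
Normalizing constant = 0.22683.
P(node-b | evidence) = 0.15824 / 0.22683 ≈ 0.698.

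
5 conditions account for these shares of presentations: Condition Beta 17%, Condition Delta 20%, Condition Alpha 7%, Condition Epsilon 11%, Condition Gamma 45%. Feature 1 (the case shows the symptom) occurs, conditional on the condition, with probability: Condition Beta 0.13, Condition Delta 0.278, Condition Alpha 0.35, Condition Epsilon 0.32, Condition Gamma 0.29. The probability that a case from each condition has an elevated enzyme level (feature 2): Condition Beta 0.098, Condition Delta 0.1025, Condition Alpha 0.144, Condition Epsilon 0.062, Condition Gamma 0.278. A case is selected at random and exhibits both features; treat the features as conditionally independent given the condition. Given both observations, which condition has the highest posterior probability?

By Bayes' rule, posterior ∝ prior × likelihood:
  Condition Beta: 0.17 × 0.13 × 0.098 = 0.0021658
  Condition Delta: 0.2 × 0.278 × 0.1025 = 0.005699
  Condition Alpha: 0.07 × 0.35 × 0.144 = 0.003528
  Condition Epsilon: 0.11 × 0.32 × 0.062 = 0.0021824
  Condition Gamma: 0.45 × 0.29 × 0.278 = 0.036279
Normalizing constant = 0.0498542.
Largest term belongs to Condition Gamma, so Condition Gamma is most probable.

Condition Gamma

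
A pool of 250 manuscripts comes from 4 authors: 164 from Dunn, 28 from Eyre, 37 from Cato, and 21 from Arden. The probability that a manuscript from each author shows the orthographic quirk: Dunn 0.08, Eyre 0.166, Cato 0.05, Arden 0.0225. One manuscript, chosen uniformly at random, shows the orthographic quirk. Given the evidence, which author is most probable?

Prior × likelihood for each hypothesis:
  Dunn: 0.656 × 0.08 = 0.05248
  Eyre: 0.112 × 0.166 = 0.018592
  Cato: 0.148 × 0.05 = 0.0074
  Arden: 0.084 × 0.0225 = 0.00189
Total = 0.080362.
Largest term belongs to Dunn, so Dunn is most probable.

Dunn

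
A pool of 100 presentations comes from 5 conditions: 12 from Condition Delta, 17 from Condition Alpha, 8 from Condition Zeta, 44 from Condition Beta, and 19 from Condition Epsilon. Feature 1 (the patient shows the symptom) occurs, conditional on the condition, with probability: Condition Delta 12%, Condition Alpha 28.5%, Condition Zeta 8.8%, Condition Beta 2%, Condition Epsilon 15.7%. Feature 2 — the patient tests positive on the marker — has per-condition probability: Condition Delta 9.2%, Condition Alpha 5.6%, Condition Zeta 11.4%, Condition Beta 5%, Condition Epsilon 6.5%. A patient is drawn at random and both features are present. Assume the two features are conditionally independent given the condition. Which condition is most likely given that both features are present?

Condition Alpha

Unnormalized posteriors (prior × likelihood):
  Condition Delta: 0.12 × 0.12 × 0.092 = 0.0013248
  Condition Alpha: 0.17 × 0.285 × 0.056 = 0.0027132
  Condition Zeta: 0.08 × 0.088 × 0.114 = 0.00080256
  Condition Beta: 0.44 × 0.02 × 0.05 = 0.00044
  Condition Epsilon: 0.19 × 0.157 × 0.065 = 0.00193895
Total = 0.00721951.
Largest term belongs to Condition Alpha, so Condition Alpha is most probable.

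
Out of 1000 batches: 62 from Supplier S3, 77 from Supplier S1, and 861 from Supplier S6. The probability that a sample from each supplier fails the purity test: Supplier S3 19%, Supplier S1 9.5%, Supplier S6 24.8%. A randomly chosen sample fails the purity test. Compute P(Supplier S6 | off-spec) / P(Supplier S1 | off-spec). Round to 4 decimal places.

29.1904

Unnormalized posteriors (prior × likelihood):
  Supplier S3: 0.062 × 0.19 = 0.01178
  Supplier S1: 0.077 × 0.095 = 0.007315
  Supplier S6: 0.861 × 0.248 = 0.213528
Sum = 0.232623.
The ratio is 0.213528 / 0.007315 (the normalizer cancels) = 29.1904.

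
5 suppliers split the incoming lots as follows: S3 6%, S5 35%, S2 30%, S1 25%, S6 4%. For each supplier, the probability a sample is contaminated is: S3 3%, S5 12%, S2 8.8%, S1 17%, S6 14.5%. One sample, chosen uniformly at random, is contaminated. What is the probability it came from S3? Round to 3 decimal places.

0.015

Unnormalized posteriors (prior × likelihood):
  S3: 0.06 × 0.03 = 0.0018
  S5: 0.35 × 0.12 = 0.042
  S2: 0.3 × 0.088 = 0.0264
  S1: 0.25 × 0.17 = 0.0425
  S6: 0.04 × 0.145 = 0.0058
Sum = 0.1185.
P(S3 | evidence) = 0.0018 / 0.1185 ≈ 0.015.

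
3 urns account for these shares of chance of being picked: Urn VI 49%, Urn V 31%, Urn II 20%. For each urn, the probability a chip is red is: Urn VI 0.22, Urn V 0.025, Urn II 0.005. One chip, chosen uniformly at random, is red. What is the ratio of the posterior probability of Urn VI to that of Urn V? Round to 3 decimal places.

13.910

Compute prior × likelihood for every hypothesis:
  Urn VI: 0.49 × 0.22 = 0.1078
  Urn V: 0.31 × 0.025 = 0.00775
  Urn II: 0.2 × 0.005 = 0.001
Total = 0.11655.
The ratio is 0.1078 / 0.00775 (the normalizer cancels) = 13.910.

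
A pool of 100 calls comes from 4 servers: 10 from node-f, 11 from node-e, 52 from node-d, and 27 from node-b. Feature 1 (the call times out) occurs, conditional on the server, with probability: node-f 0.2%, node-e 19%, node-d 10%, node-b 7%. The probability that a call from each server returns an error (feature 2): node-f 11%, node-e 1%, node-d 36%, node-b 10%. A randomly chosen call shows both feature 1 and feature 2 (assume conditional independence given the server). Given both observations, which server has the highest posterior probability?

Unnormalized posteriors (prior × likelihood):
  node-f: 0.1 × 0.002 × 0.11 = 0.000022
  node-e: 0.11 × 0.19 × 0.01 = 0.000209
  node-d: 0.52 × 0.1 × 0.36 = 0.01872
  node-b: 0.27 × 0.07 × 0.1 = 0.00189
Normalizing constant = 0.020841.
Largest term belongs to node-d, so node-d is most probable.

node-d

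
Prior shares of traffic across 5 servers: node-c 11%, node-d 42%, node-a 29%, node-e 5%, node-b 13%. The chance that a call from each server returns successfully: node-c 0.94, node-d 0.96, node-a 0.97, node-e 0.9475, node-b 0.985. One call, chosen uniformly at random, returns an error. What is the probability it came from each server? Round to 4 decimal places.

Taking complements, P(error | each) = node-c 0.06, node-d 0.04, node-a 0.03, node-e 0.0525, node-b 0.015.
By Bayes' rule, posterior ∝ prior × likelihood:
  node-c: 0.11 × 0.06 = 0.0066
  node-d: 0.42 × 0.04 = 0.0168
  node-a: 0.29 × 0.03 = 0.0087
  node-e: 0.05 × 0.0525 = 0.002625
  node-b: 0.13 × 0.015 = 0.00195
Sum = 0.036675.
P(node-c | error) = 0.0066/0.036675 ≈ 0.1800
P(node-d | error) = 0.0168/0.036675 ≈ 0.4581
P(node-a | error) = 0.0087/0.036675 ≈ 0.2372
P(node-e | error) = 0.002625/0.036675 ≈ 0.0716
P(node-b | error) = 0.00195/0.036675 ≈ 0.0532
(Check: 0.1800+0.4581+0.2372+0.0716+0.0532 = 1.0001.)

node-c 0.1800, node-d 0.4581, node-a 0.2372, node-e 0.0716, node-b 0.0532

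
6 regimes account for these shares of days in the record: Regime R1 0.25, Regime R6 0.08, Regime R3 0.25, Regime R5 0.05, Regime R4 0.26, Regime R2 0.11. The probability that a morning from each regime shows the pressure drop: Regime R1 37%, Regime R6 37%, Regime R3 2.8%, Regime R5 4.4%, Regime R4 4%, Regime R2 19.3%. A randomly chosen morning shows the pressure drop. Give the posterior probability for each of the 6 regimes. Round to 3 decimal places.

Regime R1 0.568, Regime R6 0.182, Regime R3 0.043, Regime R5 0.014, Regime R4 0.064, Regime R2 0.130

Compute prior × likelihood for every hypothesis:
  Regime R1: 0.25 × 0.37 = 0.0925
  Regime R6: 0.08 × 0.37 = 0.0296
  Regime R3: 0.25 × 0.028 = 0.007
  Regime R5: 0.05 × 0.044 = 0.0022
  Regime R4: 0.26 × 0.04 = 0.0104
  Regime R2: 0.11 × 0.193 = 0.02123
Sum = 0.16293.
P(Regime R1 | drop) = 0.0925/0.16293 ≈ 0.568
P(Regime R6 | drop) = 0.0296/0.16293 ≈ 0.182
P(Regime R3 | drop) = 0.007/0.16293 ≈ 0.043
P(Regime R5 | drop) = 0.0022/0.16293 ≈ 0.014
P(Regime R4 | drop) = 0.0104/0.16293 ≈ 0.064
P(Regime R2 | drop) = 0.02123/0.16293 ≈ 0.130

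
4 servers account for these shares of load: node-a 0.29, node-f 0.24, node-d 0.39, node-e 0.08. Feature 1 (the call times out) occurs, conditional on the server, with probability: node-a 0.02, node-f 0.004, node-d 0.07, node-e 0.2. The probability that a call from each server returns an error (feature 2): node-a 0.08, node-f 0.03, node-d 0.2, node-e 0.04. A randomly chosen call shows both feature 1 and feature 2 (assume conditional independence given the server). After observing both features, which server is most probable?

node-d

Compute prior × likelihood for every hypothesis:
  node-a: 0.29 × 0.02 × 0.08 = 0.000464
  node-f: 0.24 × 0.004 × 0.03 = 0.0000288
  node-d: 0.39 × 0.07 × 0.2 = 0.00546
  node-e: 0.08 × 0.2 × 0.04 = 0.00064
Sum = 0.0065928.
Largest term belongs to node-d, so node-d is most probable.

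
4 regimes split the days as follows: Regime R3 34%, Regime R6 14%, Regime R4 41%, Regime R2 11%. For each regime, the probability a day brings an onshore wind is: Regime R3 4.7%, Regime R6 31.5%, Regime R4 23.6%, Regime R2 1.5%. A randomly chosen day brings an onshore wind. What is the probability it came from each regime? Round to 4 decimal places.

Regime R3 0.1008, Regime R6 0.2783, Regime R4 0.6105, Regime R2 0.0104

Compute prior × likelihood for every hypothesis:
  Regime R3: 0.34 × 0.047 = 0.01598
  Regime R6: 0.14 × 0.315 = 0.0441
  Regime R4: 0.41 × 0.236 = 0.09676
  Regime R2: 0.11 × 0.015 = 0.00165
Sum = 0.15849.
P(Regime R3 | onshore) = 0.01598/0.15849 ≈ 0.1008
P(Regime R6 | onshore) = 0.0441/0.15849 ≈ 0.2783
P(Regime R4 | onshore) = 0.09676/0.15849 ≈ 0.6105
P(Regime R2 | onshore) = 0.00165/0.15849 ≈ 0.0104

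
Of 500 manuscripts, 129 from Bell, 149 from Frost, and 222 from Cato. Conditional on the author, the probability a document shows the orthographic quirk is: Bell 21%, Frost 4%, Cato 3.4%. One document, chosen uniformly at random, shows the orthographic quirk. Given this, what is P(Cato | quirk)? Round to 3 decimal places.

0.186

Prior × likelihood for each hypothesis:
  Bell: 0.258 × 0.21 = 0.05418
  Frost: 0.298 × 0.04 = 0.01192
  Cato: 0.444 × 0.034 = 0.015096
Sum = 0.081196.
P(Cato | evidence) = 0.015096 / 0.081196 ≈ 0.186.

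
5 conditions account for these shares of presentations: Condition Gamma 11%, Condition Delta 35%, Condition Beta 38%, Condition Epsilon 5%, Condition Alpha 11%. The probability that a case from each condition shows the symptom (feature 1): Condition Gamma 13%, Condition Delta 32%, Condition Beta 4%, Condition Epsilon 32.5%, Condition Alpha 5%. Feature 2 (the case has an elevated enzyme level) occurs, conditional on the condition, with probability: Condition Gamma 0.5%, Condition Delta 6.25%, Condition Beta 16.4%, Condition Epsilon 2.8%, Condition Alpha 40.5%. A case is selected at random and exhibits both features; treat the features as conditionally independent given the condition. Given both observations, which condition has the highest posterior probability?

Compute prior × likelihood for every hypothesis:
  Condition Gamma: 0.11 × 0.13 × 0.005 = 0.0000715
  Condition Delta: 0.35 × 0.32 × 0.0625 = 0.007
  Condition Beta: 0.38 × 0.04 × 0.164 = 0.0024928
  Condition Epsilon: 0.05 × 0.325 × 0.028 = 0.000455
  Condition Alpha: 0.11 × 0.05 × 0.405 = 0.0022275
Sum = 0.0122468.
Largest term belongs to Condition Delta, so Condition Delta is most probable.

Condition Delta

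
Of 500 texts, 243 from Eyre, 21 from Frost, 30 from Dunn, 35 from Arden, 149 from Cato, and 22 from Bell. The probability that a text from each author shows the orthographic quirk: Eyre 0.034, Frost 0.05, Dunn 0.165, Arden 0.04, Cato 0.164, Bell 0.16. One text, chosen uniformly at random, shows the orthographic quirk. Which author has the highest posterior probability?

Unnormalized posteriors (prior × likelihood):
  Eyre: 0.486 × 0.034 = 0.016524
  Frost: 0.042 × 0.05 = 0.0021
  Dunn: 0.06 × 0.165 = 0.0099
  Arden: 0.07 × 0.04 = 0.0028
  Cato: 0.298 × 0.164 = 0.048872
  Bell: 0.044 × 0.16 = 0.00704
Total = 0.087236.
Largest term belongs to Cato, so Cato is most probable.

Cato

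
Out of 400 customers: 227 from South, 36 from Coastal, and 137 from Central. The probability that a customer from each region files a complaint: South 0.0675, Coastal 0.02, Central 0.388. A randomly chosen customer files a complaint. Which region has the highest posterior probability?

Compute prior × likelihood for every hypothesis:
  South: 0.5675 × 0.0675 = 0.03830625
  Coastal: 0.09 × 0.02 = 0.0018
  Central: 0.3425 × 0.388 = 0.13289
Normalizing constant = 0.17299625.
Largest term belongs to Central, so Central is most probable.

Central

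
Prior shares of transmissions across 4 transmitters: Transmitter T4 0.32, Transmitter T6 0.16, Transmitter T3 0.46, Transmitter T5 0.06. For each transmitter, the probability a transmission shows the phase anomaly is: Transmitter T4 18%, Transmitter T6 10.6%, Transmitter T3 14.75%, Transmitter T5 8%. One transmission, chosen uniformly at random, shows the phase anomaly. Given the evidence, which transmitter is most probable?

Unnormalized posteriors (prior × likelihood):
  Transmitter T4: 0.32 × 0.18 = 0.0576
  Transmitter T6: 0.16 × 0.106 = 0.01696
  Transmitter T3: 0.46 × 0.1475 = 0.06785
  Transmitter T5: 0.06 × 0.08 = 0.0048
Total = 0.14721.
Largest term belongs to Transmitter T3, so Transmitter T3 is most probable.

Transmitter T3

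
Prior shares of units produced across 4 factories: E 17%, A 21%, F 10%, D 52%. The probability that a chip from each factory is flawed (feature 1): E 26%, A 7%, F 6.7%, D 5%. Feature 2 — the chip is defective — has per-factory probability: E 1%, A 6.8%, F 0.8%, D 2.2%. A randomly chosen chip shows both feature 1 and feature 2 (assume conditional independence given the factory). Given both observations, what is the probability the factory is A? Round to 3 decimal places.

Prior × likelihood for each hypothesis:
  E: 0.17 × 0.26 × 0.01 = 0.000442
  A: 0.21 × 0.07 × 0.068 = 0.0009996
  F: 0.1 × 0.067 × 0.008 = 0.0000536
  D: 0.52 × 0.05 × 0.022 = 0.000572
Normalizing constant = 0.0020672.
P(A | evidence) = 0.0009996 / 0.0020672 ≈ 0.484.

0.484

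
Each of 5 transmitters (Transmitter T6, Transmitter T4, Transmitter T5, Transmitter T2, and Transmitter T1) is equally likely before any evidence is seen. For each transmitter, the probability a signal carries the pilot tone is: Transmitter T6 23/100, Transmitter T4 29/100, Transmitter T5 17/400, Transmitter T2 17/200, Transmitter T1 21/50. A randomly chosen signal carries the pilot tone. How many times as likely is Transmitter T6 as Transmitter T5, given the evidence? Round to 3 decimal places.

5.412

Since the prior is uniform, the posterior is proportional to the likelihood:
  Transmitter T6: 0.23
  Transmitter T4: 0.29
  Transmitter T5: 0.0425
  Transmitter T2: 0.085
  Transmitter T1: 0.42
Total = 1.0675.
The ratio is 0.23 / 0.0425 (the normalizer cancels) = 5.412.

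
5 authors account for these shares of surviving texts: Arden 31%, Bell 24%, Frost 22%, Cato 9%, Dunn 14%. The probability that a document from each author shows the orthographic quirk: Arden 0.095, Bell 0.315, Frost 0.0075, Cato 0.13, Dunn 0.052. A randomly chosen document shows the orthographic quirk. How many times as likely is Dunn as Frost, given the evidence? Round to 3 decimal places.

Prior × likelihood for each hypothesis:
  Arden: 0.31 × 0.095 = 0.02945
  Bell: 0.24 × 0.315 = 0.0756
  Frost: 0.22 × 0.0075 = 0.00165
  Cato: 0.09 × 0.13 = 0.0117
  Dunn: 0.14 × 0.052 = 0.00728
Normalizing constant = 0.12568.
The ratio is 0.00728 / 0.00165 (the normalizer cancels) = 4.412.

4.412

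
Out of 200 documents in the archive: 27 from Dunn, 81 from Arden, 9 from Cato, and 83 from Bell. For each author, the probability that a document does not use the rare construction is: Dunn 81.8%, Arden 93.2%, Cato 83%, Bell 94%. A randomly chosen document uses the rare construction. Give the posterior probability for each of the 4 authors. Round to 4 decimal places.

Dunn 0.2902, Arden 0.3253, Cato 0.0904, Bell 0.2941

Taking complements, P(rare-form | each) = Dunn 0.182, Arden 0.068, Cato 0.17, Bell 0.06.
Unnormalized posteriors (prior × likelihood):
  Dunn: 0.135 × 0.182 = 0.02457
  Arden: 0.405 × 0.068 = 0.02754
  Cato: 0.045 × 0.17 = 0.00765
  Bell: 0.415 × 0.06 = 0.0249
Sum = 0.08466.
P(Dunn | rare-form) = 0.02457/0.08466 ≈ 0.2902
P(Arden | rare-form) = 0.02754/0.08466 ≈ 0.3253
P(Cato | rare-form) = 0.00765/0.08466 ≈ 0.0904
P(Bell | rare-form) = 0.0249/0.08466 ≈ 0.2941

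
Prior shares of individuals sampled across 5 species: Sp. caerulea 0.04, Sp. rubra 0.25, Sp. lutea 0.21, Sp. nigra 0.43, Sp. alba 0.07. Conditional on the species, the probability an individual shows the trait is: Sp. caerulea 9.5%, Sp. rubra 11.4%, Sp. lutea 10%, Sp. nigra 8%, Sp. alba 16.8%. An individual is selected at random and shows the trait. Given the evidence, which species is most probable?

Sp. nigra

Unnormalized posteriors (prior × likelihood):
  Sp. caerulea: 0.04 × 0.095 = 0.0038
  Sp. rubra: 0.25 × 0.114 = 0.0285
  Sp. lutea: 0.21 × 0.1 = 0.021
  Sp. nigra: 0.43 × 0.08 = 0.0344
  Sp. alba: 0.07 × 0.168 = 0.01176
Normalizing constant = 0.09946.
Largest term belongs to Sp. nigra, so Sp. nigra is most probable.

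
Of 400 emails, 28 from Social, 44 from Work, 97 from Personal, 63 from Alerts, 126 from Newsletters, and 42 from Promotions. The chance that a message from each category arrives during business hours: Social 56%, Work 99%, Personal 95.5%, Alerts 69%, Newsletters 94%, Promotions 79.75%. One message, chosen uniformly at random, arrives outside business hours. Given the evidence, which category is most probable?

Taking complements, P(off-hours | each) = Social 0.44, Work 0.01, Personal 0.045, Alerts 0.31, Newsletters 0.06, Promotions 0.2025.
Compute prior × likelihood for every hypothesis:
  Social: 0.07 × 0.44 = 0.0308
  Work: 0.11 × 0.01 = 0.0011
  Personal: 0.2425 × 0.045 = 0.0109125
  Alerts: 0.1575 × 0.31 = 0.048825
  Newsletters: 0.315 × 0.06 = 0.0189
  Promotions: 0.105 × 0.2025 = 0.0212625
Total = 0.1318.
Largest term belongs to Alerts, so Alerts is most probable.

Alerts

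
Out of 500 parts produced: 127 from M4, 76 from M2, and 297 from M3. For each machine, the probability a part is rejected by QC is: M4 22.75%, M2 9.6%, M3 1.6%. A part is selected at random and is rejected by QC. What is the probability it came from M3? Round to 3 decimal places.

0.116

Compute prior × likelihood for every hypothesis:
  M4: 0.254 × 0.2275 = 0.057785
  M2: 0.152 × 0.096 = 0.014592
  M3: 0.594 × 0.016 = 0.009504
Normalizing constant = 0.081881.
P(M3 | evidence) = 0.009504 / 0.081881 ≈ 0.116.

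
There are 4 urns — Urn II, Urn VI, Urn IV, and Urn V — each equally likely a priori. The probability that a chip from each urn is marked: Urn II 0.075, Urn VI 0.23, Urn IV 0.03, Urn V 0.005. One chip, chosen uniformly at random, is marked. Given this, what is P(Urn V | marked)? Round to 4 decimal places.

Since the prior is uniform, the posterior is proportional to the likelihood:
  Urn II: 0.075
  Urn VI: 0.23
  Urn IV: 0.03
  Urn V: 0.005
Total = 0.34.
P(Urn V | evidence) = 0.005 / 0.34 ≈ 0.0147.

0.0147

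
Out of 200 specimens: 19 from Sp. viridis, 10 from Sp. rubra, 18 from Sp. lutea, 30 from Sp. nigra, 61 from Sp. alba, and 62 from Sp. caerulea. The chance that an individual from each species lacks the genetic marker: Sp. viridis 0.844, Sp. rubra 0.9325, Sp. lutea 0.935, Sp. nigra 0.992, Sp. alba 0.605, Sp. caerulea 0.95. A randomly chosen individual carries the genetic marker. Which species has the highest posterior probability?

Taking complements, P(marker | each) = Sp. viridis 0.156, Sp. rubra 0.0675, Sp. lutea 0.065, Sp. nigra 0.008, Sp. alba 0.395, Sp. caerulea 0.05.
Compute prior × likelihood for every hypothesis:
  Sp. viridis: 0.095 × 0.156 = 0.01482
  Sp. rubra: 0.05 × 0.0675 = 0.003375
  Sp. lutea: 0.09 × 0.065 = 0.00585
  Sp. nigra: 0.15 × 0.008 = 0.0012
  Sp. alba: 0.305 × 0.395 = 0.120475
  Sp. caerulea: 0.31 × 0.05 = 0.0155
Total = 0.16122.
Largest term belongs to Sp. alba, so Sp. alba is most probable.

Sp. alba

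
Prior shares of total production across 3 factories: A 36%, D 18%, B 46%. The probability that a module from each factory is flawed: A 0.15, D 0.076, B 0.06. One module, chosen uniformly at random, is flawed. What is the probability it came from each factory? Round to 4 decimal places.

Unnormalized posteriors (prior × likelihood):
  A: 0.36 × 0.15 = 0.054
  D: 0.18 × 0.076 = 0.01368
  B: 0.46 × 0.06 = 0.0276
Normalizing constant = 0.09528.
P(A | flawed) = 0.054/0.09528 ≈ 0.5668
P(D | flawed) = 0.01368/0.09528 ≈ 0.1436
P(B | flawed) = 0.0276/0.09528 ≈ 0.2897

A 0.5668, D 0.1436, B 0.2897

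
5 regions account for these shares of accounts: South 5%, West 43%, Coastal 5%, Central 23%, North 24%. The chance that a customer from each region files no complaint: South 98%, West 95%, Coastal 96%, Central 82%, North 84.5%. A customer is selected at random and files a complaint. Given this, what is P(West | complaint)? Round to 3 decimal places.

Taking complements, P(complaint | each) = South 0.02, West 0.05, Coastal 0.04, Central 0.18, North 0.155.
Compute prior × likelihood for every hypothesis:
  South: 0.05 × 0.02 = 0.001
  West: 0.43 × 0.05 = 0.0215
  Coastal: 0.05 × 0.04 = 0.002
  Central: 0.23 × 0.18 = 0.0414
  North: 0.24 × 0.155 = 0.0372
Total = 0.1031.
P(West | evidence) = 0.0215 / 0.1031 ≈ 0.209.

0.209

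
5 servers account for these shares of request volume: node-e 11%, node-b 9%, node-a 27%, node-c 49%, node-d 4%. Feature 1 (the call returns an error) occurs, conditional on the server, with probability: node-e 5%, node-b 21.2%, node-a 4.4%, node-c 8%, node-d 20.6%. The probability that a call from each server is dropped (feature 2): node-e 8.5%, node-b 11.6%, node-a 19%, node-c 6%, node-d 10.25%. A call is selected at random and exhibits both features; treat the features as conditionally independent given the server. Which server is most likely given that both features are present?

By Bayes' rule, posterior ∝ prior × likelihood:
  node-e: 0.11 × 0.05 × 0.085 = 0.0004675
  node-b: 0.09 × 0.212 × 0.116 = 0.00221328
  node-a: 0.27 × 0.044 × 0.19 = 0.0022572
  node-c: 0.49 × 0.08 × 0.06 = 0.002352
  node-d: 0.04 × 0.206 × 0.1025 = 0.0008446
Total = 0.00813458.
Largest term belongs to node-c, so node-c is most probable.

node-c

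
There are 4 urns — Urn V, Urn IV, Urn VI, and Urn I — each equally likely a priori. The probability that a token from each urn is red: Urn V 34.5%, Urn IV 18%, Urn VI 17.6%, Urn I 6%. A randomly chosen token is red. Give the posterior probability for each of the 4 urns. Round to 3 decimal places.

Urn V 0.453, Urn IV 0.237, Urn VI 0.231, Urn I 0.079

Since the prior is uniform, the posterior is proportional to the likelihood:
  Urn V: 0.345
  Urn IV: 0.18
  Urn VI: 0.176
  Urn I: 0.06
Sum = 0.761.
P(Urn V | red) = 0.345/0.761 ≈ 0.453
P(Urn IV | red) = 0.18/0.761 ≈ 0.237
P(Urn VI | red) = 0.176/0.761 ≈ 0.231
P(Urn I | red) = 0.06/0.761 ≈ 0.079
(Check: 0.453+0.237+0.231+0.079 = 1.000.)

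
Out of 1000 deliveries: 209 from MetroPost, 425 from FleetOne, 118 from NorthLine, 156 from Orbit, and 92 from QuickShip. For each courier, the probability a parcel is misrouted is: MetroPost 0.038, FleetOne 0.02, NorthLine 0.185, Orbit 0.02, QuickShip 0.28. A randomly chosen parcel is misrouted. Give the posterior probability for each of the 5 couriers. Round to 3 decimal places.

MetroPost 0.118, FleetOne 0.127, NorthLine 0.325, Orbit 0.046, QuickShip 0.384

Compute prior × likelihood for every hypothesis:
  MetroPost: 0.209 × 0.038 = 0.007942
  FleetOne: 0.425 × 0.02 = 0.0085
  NorthLine: 0.118 × 0.185 = 0.02183
  Orbit: 0.156 × 0.02 = 0.00312
  QuickShip: 0.092 × 0.28 = 0.02576
Normalizing constant = 0.067152.
P(MetroPost | misrouted) = 0.007942/0.067152 ≈ 0.118
P(FleetOne | misrouted) = 0.0085/0.067152 ≈ 0.127
P(NorthLine | misrouted) = 0.02183/0.067152 ≈ 0.325
P(Orbit | misrouted) = 0.00312/0.067152 ≈ 0.046
P(QuickShip | misrouted) = 0.02576/0.067152 ≈ 0.384
(Check: 0.118+0.127+0.325+0.046+0.384 = 1.000.)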